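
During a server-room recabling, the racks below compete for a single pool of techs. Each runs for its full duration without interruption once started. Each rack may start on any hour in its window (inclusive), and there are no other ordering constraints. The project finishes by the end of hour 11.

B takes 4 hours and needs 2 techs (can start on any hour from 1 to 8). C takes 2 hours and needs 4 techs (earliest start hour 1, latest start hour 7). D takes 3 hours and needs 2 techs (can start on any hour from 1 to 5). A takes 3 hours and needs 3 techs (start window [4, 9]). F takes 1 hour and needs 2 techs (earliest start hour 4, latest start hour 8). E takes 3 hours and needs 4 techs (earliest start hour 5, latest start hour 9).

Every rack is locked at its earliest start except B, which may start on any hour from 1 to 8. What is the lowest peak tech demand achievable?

7

B@1: h1:8  h2:8  h3:4  h4:7  h5:7  h6:7  h7:4  h8:0  h9:0  h10:0  h11:0 → peak 8
B@2: h1:6  h2:8  h3:4  h4:7  h5:9  h6:7  h7:4  h8:0  h9:0  h10:0  h11:0 → peak 9
B@3: h1:6  h2:6  h3:4  h4:7  h5:9  h6:9  h7:4  h8:0  h9:0  h10:0  h11:0 → peak 9
B@4: h1:6  h2:6  h3:2  h4:7  h5:9  h6:9  h7:6  h8:0  h9:0  h10:0  h11:0 → peak 9
B@5: h1:6  h2:6  h3:2  h4:5  h5:9  h6:9  h7:6  h8:2  h9:0  h10:0  h11:0 → peak 9
B@6: h1:6  h2:6  h3:2  h4:5  h5:7  h6:9  h7:6  h8:2  h9:2  h10:0  h11:0 → peak 9
B@7: h1:6  h2:6  h3:2  h4:5  h5:7  h6:7  h7:6  h8:2  h9:2  h10:2  h11:0 → peak 7
B@8: h1:6  h2:6  h3:2  h4:5  h5:7  h6:7  h7:4  h8:2  h9:2  h10:2  h11:2 → peak 7
Best is B@7, peak 7.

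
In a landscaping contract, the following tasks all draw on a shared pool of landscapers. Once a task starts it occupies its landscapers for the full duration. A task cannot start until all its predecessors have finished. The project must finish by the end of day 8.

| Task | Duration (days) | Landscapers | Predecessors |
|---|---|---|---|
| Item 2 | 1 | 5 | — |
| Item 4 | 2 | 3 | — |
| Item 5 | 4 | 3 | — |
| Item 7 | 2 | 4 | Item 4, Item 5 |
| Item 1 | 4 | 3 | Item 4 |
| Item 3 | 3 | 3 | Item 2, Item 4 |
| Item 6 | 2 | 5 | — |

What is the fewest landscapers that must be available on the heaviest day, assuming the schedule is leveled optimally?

Early-start (Item 2@1, Item 4@1, Item 5@1, Item 7@5, Item 1@3, Item 3@3, Item 6@1) gives peak 16: d1:16  d2:11  d3:9  d4:9  d5:10  d6:7  d7:0  d8:0.
Shift Item 5→2, Item 7→6, Item 6→7.
Schedule Item 2@1, Item 4@1, Item 5@2, Item 7@6, Item 1@3, Item 3@3, Item 6@7: d1:8  d2:6  d3:9  d4:9  d5:9  d6:7  d7:9  d8:5 — peak 9.

9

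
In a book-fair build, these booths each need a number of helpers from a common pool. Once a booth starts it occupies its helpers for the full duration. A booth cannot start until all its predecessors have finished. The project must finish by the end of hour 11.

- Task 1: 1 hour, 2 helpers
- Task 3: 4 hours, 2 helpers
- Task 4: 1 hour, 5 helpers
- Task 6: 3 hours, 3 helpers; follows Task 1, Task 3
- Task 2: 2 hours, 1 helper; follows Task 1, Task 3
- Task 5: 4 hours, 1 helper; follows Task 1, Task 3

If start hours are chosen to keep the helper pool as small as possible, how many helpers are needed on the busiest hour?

Early-start (Task 1@1, Task 3@1, Task 4@1, Task 6@5, Task 2@5, Task 5@5) gives peak 9: h1:9  h2:2  h3:2  h4:2  h5:5  h6:5  h7:4  h8:1  h9:0  h10:0  h11:0.
Shift Task 4→5, Task 6→6, Task 2→6, Task 5→6.
Schedule Task 1@1, Task 3@1, Task 4@5, Task 6@6, Task 2@6, Task 5@6: h1:4  h2:2  h3:2  h4:2  h5:5  h6:5  h7:5  h8:4  h9:1  h10:0  h11:0 — peak 5.

5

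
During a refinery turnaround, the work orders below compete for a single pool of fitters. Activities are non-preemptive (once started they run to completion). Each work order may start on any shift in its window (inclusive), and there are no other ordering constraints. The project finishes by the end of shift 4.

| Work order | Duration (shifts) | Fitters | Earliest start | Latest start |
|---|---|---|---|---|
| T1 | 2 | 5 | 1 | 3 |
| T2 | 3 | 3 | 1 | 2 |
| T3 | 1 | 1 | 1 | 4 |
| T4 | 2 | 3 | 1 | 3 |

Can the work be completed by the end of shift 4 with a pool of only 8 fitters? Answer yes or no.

yes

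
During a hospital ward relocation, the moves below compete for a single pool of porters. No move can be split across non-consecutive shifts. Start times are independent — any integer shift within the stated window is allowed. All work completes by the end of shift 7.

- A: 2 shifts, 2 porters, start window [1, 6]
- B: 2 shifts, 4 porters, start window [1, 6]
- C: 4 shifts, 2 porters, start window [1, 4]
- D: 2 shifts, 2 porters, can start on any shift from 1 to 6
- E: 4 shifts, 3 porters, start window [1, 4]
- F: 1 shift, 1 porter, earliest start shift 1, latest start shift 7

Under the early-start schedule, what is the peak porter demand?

Early-start schedule: A@1, B@1, C@1, D@1, E@1, F@1.
Load per shift: shift 1: 14, shift 2: 13, shift 3: 5, shift 4: 5, shift 5: 0, shift 6: 0, shift 7: 0.
Peak is 14.

14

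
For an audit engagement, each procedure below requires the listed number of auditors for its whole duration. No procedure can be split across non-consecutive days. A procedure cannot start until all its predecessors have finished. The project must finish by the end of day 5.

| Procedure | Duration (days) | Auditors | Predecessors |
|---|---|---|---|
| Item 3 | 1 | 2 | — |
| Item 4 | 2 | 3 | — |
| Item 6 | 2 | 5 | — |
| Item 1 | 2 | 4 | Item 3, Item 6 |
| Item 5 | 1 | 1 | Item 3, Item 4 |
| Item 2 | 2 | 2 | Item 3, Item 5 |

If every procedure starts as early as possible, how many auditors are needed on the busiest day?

Early-start schedule: Item 3@1, Item 4@1, Item 6@1, Item 1@3, Item 5@3, Item 2@4.
Load per day: day 1: 10, day 2: 8, day 3: 5, day 4: 6, day 5: 2.
Peak is 10.

10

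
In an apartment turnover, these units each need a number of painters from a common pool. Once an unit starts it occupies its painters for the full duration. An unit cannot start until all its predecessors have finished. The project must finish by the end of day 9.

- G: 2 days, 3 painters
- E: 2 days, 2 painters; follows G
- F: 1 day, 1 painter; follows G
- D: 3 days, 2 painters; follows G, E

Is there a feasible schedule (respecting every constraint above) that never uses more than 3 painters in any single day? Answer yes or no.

Schedule G@1, E@3, F@3, D@5: d1:3  d2:3  d3:3  d4:2  d5:2  d6:2  d7:2  d8:0  d9:0 — peak 3 ≤ 3.

yes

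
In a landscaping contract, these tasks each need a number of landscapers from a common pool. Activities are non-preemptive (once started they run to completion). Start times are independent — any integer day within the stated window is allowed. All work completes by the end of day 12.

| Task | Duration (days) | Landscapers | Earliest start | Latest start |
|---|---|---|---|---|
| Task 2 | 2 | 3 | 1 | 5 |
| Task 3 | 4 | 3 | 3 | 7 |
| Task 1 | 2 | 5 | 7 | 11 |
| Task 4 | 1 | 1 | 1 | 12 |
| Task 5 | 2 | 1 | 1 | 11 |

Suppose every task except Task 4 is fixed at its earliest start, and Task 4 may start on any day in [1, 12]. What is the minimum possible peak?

Task 4@1: d1:5  d2:4  d3:3  d4:3  d5:3  d6:3  d7:5  d8:5  d9:0  d10:0  d11:0  d12:0 → peak 5
Task 4@2: d1:4  d2:5  d3:3  d4:3  d5:3  d6:3  d7:5  d8:5  d9:0  d10:0  d11:0  d12:0 → peak 5
Task 4@3: d1:4  d2:4  d3:4  d4:3  d5:3  d6:3  d7:5  d8:5  d9:0  d10:0  d11:0  d12:0 → peak 5
Task 4@4: d1:4  d2:4  d3:3  d4:4  d5:3  d6:3  d7:5  d8:5  d9:0  d10:0  d11:0  d12:0 → peak 5
Task 4@5: d1:4  d2:4  d3:3  d4:3  d5:4  d6:3  d7:5  d8:5  d9:0  d10:0  d11:0  d12:0 → peak 5
Task 4@6: d1:4  d2:4  d3:3  d4:3  d5:3  d6:4  d7:5  d8:5  d9:0  d10:0  d11:0  d12:0 → peak 5
Task 4@7: d1:4  d2:4  d3:3  d4:3  d5:3  d6:3  d7:6  d8:5  d9:0  d10:0  d11:0  d12:0 → peak 6
Task 4@8: d1:4  d2:4  d3:3  d4:3  d5:3  d6:3  d7:5  d8:6  d9:0  d10:0  d11:0  d12:0 → peak 6
Task 4@9: d1:4  d2:4  d3:3  d4:3  d5:3  d6:3  d7:5  d8:5  d9:1  d10:0  d11:0  d12:0 → peak 5
Task 4@10: d1:4  d2:4  d3:3  d4:3  d5:3  d6:3  d7:5  d8:5  d9:0  d10:1  d11:0  d12:0 → peak 5
Task 4@11: d1:4  d2:4  d3:3  d4:3  d5:3  d6:3  d7:5  d8:5  d9:0  d10:0  d11:1  d12:0 → peak 5
Task 4@12: d1:4  d2:4  d3:3  d4:3  d5:3  d6:3  d7:5  d8:5  d9:0  d10:0  d11:0  d12:1 → peak 5
Best is Task 4@1, peak 5.

5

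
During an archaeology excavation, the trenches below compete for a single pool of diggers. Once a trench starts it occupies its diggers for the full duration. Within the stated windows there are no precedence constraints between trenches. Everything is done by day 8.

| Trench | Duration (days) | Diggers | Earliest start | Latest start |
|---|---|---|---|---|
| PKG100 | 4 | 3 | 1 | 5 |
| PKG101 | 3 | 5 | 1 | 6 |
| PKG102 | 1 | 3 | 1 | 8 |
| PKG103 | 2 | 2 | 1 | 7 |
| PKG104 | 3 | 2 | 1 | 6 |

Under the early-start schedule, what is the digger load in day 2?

At early start, day 2 has: PKG100, PKG101, PKG103, PKG104.
Demand: 3 + 5 + 2 + 2 = 12.

12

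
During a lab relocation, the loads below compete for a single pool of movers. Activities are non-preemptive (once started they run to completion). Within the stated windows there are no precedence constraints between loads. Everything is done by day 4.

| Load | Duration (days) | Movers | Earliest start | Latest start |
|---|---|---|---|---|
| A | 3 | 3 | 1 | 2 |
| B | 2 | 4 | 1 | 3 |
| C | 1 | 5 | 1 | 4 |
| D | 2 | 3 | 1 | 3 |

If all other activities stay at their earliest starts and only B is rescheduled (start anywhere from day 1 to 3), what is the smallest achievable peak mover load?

11

B@1: d1:15  d2:10  d3:3  d4:0 → peak 15
B@2: d1:11  d2:10  d3:7  d4:0 → peak 11
B@3: d1:11  d2:6  d3:7  d4:4 → peak 11
Best is B@2, peak 11.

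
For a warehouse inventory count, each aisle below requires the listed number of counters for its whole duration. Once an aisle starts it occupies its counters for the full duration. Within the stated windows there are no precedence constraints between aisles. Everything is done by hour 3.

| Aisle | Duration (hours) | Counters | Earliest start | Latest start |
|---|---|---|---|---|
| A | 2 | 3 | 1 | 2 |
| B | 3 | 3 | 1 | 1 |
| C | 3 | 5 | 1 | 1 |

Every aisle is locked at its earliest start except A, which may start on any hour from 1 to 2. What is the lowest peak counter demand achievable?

11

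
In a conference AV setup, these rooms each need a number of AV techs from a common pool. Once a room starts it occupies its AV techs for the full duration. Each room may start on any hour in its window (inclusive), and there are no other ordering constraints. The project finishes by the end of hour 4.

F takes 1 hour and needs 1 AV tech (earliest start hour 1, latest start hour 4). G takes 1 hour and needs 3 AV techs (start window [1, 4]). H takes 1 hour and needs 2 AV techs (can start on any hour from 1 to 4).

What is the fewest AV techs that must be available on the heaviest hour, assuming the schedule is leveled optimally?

Early-start (F@1, G@1, H@1) gives peak 6: h1:6  h2:0  h3:0  h4:0.
Shift G→2.
Schedule F@1, G@2, H@1: h1:3  h2:3  h3:0  h4:0 — peak 3.

3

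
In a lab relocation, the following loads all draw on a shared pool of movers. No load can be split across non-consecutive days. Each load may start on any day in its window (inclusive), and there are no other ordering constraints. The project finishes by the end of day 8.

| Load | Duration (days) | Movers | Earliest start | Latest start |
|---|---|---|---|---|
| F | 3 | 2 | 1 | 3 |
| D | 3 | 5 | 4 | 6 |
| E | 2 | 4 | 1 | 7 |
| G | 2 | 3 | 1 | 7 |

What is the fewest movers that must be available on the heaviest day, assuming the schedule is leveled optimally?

Early-start (F@1, D@4, E@1, G@1) gives peak 9: d1:9  d2:9  d3:2  d4:5  d5:5  d6:5  d7:0  d8:0.
Shift E→7.
Schedule F@1, D@4, E@7, G@1: d1:5  d2:5  d3:2  d4:5  d5:5  d6:5  d7:4  d8:4 — peak 5.
Total mover-days = 35 over 8 days ⇒ peak ≥ ⌈35/8⌉ = 5, so 5 is optimal.

5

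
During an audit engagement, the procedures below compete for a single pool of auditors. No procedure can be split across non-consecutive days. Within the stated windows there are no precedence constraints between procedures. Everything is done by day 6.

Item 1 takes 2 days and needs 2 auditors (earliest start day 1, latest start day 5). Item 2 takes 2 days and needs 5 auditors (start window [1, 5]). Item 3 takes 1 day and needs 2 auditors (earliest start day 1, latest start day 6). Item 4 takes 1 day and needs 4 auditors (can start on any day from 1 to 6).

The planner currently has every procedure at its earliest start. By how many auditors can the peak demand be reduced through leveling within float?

8

Early-start peak: d1:13  d2:7  d3:0  d4:0  d5:0  d6:0 ⇒ 13.
Leveled (Item 1@1, Item 2@3, Item 3@1, Item 4@5): d1:4  d2:2  d3:5  d4:5  d5:4  d6:0 ⇒ 5.
Reduction 13 − 5 = 8.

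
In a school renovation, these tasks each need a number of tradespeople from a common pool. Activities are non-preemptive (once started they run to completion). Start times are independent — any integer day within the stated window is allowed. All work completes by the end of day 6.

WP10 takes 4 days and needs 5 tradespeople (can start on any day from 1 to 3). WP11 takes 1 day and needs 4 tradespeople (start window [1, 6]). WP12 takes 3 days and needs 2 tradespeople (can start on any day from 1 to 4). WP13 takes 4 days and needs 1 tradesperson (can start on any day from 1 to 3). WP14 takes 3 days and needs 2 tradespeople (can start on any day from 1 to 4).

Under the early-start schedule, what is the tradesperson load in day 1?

14

At early start, day 1 has: WP10, WP11, WP12, WP13, WP14.
Demand: 5 + 4 + 2 + 1 + 2 = 14.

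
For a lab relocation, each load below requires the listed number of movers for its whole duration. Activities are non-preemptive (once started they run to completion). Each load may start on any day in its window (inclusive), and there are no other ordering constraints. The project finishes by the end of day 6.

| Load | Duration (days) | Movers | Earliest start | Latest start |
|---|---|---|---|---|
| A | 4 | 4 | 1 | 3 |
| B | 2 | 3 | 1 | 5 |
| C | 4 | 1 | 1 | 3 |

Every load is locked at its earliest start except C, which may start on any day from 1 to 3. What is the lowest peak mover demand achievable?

7

C@1: d1:8  d2:8  d3:5  d4:5  d5:0  d6:0 → peak 8
C@2: d1:7  d2:8  d3:5  d4:5  d5:1  d6:0 → peak 8
C@3: d1:7  d2:7  d3:5  d4:5  d5:1  d6:1 → peak 7
Best is C@3, peak 7.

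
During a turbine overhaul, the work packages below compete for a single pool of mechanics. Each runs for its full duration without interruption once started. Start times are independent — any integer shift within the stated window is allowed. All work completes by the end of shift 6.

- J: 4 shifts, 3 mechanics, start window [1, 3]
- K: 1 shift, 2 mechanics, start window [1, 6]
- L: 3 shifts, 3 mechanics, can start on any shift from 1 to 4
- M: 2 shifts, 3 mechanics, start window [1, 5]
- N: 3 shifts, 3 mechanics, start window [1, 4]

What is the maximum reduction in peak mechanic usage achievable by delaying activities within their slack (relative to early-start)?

6

Early-start peak: s1:14  s2:12  s3:9  s4:3  s5:0  s6:0 ⇒ 14.
Leveled (J@1, K@1, L@1, M@5, N@4): s1:8  s2:6  s3:6  s4:6  s5:6  s6:6 ⇒ 8.
Reduction 14 − 8 = 6.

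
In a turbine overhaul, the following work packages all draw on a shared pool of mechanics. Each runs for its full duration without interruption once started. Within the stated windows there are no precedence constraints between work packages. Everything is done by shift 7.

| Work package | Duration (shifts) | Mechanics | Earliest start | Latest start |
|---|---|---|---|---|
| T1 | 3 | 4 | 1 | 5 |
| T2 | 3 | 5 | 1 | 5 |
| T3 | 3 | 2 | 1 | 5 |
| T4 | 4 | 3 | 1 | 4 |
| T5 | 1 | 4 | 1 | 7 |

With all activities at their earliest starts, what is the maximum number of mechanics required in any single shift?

Early-start schedule: T1@1, T2@1, T3@1, T4@1, T5@1.
Load per shift: shift 1: 18, shift 2: 14, shift 3: 14, shift 4: 3, shift 5: 0, shift 6: 0, shift 7: 0.
Peak is 18.

18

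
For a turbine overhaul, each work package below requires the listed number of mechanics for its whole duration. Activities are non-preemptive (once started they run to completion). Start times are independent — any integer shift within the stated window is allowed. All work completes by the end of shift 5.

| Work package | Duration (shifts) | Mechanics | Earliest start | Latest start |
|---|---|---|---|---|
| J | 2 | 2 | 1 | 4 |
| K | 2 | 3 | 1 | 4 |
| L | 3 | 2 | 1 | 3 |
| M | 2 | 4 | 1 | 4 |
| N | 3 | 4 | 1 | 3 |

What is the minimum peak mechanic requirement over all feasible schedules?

8

Early-start (J@1, K@1, L@1, M@1, N@1) gives peak 15: s1:15  s2:15  s3:6  s4:0  s5:0.
Shift M→4, N→3.
Schedule J@1, K@1, L@1, M@4, N@3: s1:7  s2:7  s3:6  s4:8  s5:8 — peak 8.
Total mechanic-shifts = 36 over 5 shifts ⇒ peak ≥ ⌈36/5⌉ = 8, so 8 is optimal.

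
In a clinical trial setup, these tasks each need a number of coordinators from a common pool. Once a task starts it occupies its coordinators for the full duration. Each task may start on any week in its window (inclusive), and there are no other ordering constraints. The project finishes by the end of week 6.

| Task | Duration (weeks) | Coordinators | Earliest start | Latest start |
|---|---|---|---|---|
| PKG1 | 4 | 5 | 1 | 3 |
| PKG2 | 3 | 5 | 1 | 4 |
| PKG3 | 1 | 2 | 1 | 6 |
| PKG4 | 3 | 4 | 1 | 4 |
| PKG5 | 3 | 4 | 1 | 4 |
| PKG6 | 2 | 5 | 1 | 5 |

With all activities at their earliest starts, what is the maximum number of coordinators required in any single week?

25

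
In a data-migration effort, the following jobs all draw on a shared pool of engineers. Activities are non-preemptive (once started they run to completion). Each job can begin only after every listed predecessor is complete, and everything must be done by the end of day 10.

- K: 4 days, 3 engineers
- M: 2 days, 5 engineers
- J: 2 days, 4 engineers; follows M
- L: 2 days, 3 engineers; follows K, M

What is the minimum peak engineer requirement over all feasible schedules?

5

Early-start (K@1, M@1, J@3, L@5) gives peak 8: d1:8  d2:8  d3:7  d4:7  d5:3  d6:3  d7:0  d8:0  d9:0  d10:0.
Shift M→5, J→7, L→9.
Schedule K@1, M@5, J@7, L@9: d1:3  d2:3  d3:3  d4:3  d5:5  d6:5  d7:4  d8:4  d9:3  d10:3 — peak 5.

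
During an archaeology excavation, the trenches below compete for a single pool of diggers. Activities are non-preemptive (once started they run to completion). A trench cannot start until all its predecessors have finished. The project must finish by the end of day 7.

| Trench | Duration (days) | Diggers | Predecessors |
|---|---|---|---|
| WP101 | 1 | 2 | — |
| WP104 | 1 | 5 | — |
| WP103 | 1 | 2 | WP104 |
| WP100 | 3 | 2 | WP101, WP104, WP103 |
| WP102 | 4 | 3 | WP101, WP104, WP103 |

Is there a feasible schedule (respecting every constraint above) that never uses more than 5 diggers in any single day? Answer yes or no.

Schedule WP101@1, WP104@2, WP103@3, WP100@4, WP102@4: d1:2  d2:5  d3:2  d4:5  d5:5  d6:5  d7:3 — peak 5 ≤ 5.

yes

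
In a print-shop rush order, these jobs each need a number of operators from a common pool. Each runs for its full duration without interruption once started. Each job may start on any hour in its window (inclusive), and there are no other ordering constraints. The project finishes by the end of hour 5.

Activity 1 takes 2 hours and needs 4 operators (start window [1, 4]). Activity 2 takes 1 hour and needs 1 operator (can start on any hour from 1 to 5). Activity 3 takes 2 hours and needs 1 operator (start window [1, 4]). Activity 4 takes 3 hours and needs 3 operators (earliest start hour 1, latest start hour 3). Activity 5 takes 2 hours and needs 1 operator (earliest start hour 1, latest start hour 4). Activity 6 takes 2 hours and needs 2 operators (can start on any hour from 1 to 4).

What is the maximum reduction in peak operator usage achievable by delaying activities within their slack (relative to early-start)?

Early-start peak: h1:12  h2:11  h3:3  h4:0  h5:0 ⇒ 12.
Leveled (Activity 1@1, Activity 2@1, Activity 3@1, Activity 4@3, Activity 5@2, Activity 6@3): h1:6  h2:6  h3:6  h4:5  h5:3 ⇒ 6.
Reduction 12 − 6 = 6.

6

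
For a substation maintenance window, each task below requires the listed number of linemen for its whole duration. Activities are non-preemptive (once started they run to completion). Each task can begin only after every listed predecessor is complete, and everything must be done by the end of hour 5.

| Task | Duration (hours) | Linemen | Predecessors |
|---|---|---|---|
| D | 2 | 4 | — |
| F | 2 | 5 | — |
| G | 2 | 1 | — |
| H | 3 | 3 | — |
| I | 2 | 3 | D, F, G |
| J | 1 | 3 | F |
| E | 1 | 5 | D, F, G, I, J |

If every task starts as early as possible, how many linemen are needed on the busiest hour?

13

Early-start schedule: D@1, F@1, G@1, H@1, I@3, J@3, E@5.
Load per hour: hour 1: 13, hour 2: 13, hour 3: 9, hour 4: 3, hour 5: 5.
Peak is 13.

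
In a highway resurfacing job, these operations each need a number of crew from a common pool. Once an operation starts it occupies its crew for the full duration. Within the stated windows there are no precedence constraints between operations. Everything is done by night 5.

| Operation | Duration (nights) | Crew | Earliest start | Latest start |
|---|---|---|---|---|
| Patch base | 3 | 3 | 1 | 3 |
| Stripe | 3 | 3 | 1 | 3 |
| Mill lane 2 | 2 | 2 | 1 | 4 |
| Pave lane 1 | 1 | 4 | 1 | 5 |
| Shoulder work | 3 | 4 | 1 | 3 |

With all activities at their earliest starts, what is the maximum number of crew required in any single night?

16

Early-start schedule: Patch base@1, Stripe@1, Mill lane 2@1, Pave lane 1@1, Shoulder work@1.
Load per night: night 1: 16, night 2: 12, night 3: 10, night 4: 0, night 5: 0.
Peak is 16.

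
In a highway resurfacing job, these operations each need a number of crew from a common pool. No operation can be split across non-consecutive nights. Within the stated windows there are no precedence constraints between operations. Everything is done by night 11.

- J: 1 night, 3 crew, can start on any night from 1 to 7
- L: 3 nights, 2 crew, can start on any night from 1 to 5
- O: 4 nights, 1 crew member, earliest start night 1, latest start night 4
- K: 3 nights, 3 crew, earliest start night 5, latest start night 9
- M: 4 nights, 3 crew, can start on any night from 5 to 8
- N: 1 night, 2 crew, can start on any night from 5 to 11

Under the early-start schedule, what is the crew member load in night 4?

1

At early start, night 4 has: O.
Demand: 1 = 1.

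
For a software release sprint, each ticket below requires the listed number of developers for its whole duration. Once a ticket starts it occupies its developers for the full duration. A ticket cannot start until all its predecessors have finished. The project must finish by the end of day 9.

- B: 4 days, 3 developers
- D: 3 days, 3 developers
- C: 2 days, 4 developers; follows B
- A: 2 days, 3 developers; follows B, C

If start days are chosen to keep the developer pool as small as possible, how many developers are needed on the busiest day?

6

Schedule B@1, D@1, C@5, A@7: d1:6  d2:6  d3:6  d4:3  d5:4  d6:4  d7:3  d8:3  d9:0 — peak 6.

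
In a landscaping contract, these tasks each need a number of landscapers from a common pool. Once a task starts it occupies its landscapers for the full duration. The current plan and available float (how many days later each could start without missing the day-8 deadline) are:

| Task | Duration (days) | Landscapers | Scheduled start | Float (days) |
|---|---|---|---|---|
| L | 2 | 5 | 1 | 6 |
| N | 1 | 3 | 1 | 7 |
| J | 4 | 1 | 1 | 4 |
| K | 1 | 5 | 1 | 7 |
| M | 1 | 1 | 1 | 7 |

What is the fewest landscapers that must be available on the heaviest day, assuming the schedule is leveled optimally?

Early-start (L@1, N@1, J@1, K@1, M@1) gives peak 15: d1:15  d2:6  d3:1  d4:1  d5:0  d6:0  d7:0  d8:0.
Shift N→3, J→3, K→7, M→3.
Schedule L@1, N@3, J@3, K@7, M@3: d1:5  d2:5  d3:5  d4:1  d5:1  d6:1  d7:5  d8:0 — peak 5.

5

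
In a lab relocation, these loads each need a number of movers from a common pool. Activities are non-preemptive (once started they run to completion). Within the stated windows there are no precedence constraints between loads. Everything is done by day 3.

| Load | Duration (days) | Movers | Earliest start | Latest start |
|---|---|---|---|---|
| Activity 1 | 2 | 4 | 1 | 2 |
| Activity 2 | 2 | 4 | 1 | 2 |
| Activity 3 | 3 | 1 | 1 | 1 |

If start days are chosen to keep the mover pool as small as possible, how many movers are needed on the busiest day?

9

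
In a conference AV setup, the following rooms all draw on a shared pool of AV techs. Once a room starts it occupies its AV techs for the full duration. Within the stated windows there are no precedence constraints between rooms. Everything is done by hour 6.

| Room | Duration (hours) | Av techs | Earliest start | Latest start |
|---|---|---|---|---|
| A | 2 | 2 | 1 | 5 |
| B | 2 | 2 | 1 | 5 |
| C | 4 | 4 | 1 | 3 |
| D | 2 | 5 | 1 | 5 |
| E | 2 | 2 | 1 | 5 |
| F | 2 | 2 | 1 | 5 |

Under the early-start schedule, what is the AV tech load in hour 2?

At early start, hour 2 has: A, B, C, D, E, F.
Demand: 2 + 2 + 4 + 5 + 2 + 2 = 17.

17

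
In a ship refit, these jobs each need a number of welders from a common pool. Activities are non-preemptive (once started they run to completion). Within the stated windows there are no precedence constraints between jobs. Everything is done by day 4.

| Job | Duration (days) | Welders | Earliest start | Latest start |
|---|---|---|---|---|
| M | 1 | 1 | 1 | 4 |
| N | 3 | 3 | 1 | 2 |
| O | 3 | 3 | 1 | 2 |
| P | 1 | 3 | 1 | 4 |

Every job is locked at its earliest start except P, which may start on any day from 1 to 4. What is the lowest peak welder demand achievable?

P@1: d1:10  d2:6  d3:6  d4:0 → peak 10
P@2: d1:7  d2:9  d3:6  d4:0 → peak 9
P@3: d1:7  d2:6  d3:9  d4:0 → peak 9
P@4: d1:7  d2:6  d3:6  d4:3 → peak 7
Best is P@4, peak 7.

7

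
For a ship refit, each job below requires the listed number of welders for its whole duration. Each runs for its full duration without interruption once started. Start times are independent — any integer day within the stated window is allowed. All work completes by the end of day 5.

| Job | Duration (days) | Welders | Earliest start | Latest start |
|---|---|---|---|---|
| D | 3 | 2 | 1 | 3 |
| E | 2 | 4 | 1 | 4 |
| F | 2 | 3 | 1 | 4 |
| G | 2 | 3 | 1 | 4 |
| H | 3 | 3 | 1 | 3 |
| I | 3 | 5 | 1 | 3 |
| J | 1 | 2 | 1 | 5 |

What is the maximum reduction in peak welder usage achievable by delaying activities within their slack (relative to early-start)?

Early-start peak: d1:22  d2:20  d3:10  d4:0  d5:0 ⇒ 22.
Leveled (D@1, E@1, F@1, G@4, H@3, I@3, J@1): d1:11  d2:9  d3:10  d4:11  d5:11 ⇒ 11.
Reduction 22 − 11 = 11.

11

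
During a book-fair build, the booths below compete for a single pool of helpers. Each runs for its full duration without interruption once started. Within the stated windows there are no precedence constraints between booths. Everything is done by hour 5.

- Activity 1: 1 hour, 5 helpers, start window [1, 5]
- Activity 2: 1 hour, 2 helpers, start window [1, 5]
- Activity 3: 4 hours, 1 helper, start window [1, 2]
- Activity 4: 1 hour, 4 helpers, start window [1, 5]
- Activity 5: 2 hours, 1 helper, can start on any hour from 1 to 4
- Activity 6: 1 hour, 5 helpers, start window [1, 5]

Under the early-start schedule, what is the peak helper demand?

Early-start schedule: Activity 1@1, Activity 2@1, Activity 3@1, Activity 4@1, Activity 5@1, Activity 6@1.
Load per hour: hour 1: 18, hour 2: 2, hour 3: 1, hour 4: 1, hour 5: 0.
Peak is 18.

18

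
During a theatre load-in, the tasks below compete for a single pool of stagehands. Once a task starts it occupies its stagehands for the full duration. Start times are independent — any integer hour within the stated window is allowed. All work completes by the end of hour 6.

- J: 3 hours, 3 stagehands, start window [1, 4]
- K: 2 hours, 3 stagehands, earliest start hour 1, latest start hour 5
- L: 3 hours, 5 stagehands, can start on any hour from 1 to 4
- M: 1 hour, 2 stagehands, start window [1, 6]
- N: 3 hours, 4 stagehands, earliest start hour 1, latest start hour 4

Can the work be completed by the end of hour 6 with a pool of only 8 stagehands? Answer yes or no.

Schedule J@1, K@4, L@1, M@6, N@4: h1:8  h2:8  h3:8  h4:7  h5:7  h6:6 — peak 8 ≤ 8.

yes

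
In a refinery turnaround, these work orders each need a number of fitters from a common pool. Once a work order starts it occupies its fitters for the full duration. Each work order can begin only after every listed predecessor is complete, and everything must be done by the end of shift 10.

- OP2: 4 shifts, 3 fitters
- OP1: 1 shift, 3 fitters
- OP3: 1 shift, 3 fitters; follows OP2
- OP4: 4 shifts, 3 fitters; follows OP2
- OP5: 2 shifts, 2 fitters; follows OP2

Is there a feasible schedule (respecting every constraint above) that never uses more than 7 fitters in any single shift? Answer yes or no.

yes

Schedule OP2@1, OP1@5, OP3@6, OP4@7, OP5@5: s1:3  s2:3  s3:3  s4:3  s5:5  s6:5  s7:3  s8:3  s9:3  s10:3 — peak 5 ≤ 7.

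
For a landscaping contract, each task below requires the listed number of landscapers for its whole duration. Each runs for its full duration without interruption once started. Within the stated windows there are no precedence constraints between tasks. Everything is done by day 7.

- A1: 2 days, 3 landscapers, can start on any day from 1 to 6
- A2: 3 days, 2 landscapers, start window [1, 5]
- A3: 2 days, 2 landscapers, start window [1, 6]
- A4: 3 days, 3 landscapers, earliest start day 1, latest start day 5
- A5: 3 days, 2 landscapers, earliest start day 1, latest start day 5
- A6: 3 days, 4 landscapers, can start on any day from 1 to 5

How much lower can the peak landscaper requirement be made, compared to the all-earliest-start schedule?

9

Early-start peak: d1:16  d2:16  d3:11  d4:0  d5:0  d6:0  d7:0 ⇒ 16.
Leveled (A1@1, A2@1, A3@3, A4@4, A5@1, A6@5): d1:7  d2:7  d3:6  d4:5  d5:7  d6:7  d7:4 ⇒ 7.
Reduction 16 − 7 = 9.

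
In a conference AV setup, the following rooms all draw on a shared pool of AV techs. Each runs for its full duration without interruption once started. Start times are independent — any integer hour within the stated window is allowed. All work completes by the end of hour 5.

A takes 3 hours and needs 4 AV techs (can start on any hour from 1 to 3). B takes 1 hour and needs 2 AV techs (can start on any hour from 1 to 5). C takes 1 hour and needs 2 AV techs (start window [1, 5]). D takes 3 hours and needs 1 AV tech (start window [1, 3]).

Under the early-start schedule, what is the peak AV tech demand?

Early-start schedule: A@1, B@1, C@1, D@1.
Load per hour: hour 1: 9, hour 2: 5, hour 3: 5, hour 4: 0, hour 5: 0.
Peak is 9.

9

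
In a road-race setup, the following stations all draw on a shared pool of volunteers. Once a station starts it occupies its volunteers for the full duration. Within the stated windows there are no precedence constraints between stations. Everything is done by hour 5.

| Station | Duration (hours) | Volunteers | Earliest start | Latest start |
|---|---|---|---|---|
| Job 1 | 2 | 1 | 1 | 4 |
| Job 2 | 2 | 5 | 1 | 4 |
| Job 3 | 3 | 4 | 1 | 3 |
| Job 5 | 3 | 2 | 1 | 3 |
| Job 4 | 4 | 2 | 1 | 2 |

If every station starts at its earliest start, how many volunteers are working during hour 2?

14

At early start, hour 2 has: Job 1, Job 2, Job 3, Job 5, Job 4.
Demand: 1 + 5 + 4 + 2 + 2 = 14.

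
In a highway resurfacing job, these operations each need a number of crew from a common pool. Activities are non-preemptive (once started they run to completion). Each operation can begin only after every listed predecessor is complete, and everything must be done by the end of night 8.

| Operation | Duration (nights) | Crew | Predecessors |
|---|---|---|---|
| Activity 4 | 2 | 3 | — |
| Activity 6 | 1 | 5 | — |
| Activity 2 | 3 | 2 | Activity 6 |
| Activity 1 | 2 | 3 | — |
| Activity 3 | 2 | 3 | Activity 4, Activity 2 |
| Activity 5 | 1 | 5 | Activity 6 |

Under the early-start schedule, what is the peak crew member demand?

13

Early-start schedule: Activity 4@1, Activity 6@1, Activity 2@2, Activity 1@1, Activity 3@5, Activity 5@2.
Load per night: night 1: 11, night 2: 13, night 3: 2, night 4: 2, night 5: 3, night 6: 3, night 7: 0, night 8: 0.
Peak is 13.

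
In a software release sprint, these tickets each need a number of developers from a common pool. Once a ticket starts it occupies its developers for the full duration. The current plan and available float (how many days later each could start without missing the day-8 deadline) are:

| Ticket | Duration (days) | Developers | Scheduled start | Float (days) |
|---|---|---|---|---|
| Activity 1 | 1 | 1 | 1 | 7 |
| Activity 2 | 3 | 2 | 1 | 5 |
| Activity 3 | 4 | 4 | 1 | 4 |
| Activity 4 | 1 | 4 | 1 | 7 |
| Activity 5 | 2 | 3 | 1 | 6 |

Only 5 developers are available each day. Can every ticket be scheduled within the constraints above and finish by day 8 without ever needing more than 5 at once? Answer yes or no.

yes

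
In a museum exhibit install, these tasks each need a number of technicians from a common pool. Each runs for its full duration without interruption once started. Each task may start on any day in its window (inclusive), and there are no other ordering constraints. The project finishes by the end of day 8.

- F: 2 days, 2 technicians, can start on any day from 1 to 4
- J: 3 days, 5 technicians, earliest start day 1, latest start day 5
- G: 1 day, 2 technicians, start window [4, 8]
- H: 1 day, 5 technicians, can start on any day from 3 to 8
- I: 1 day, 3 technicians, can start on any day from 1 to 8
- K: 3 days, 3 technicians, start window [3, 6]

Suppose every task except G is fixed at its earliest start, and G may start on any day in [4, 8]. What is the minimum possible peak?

13

G@4: d1:10  d2:7  d3:13  d4:5  d5:3  d6:0  d7:0  d8:0 → peak 13
G@5: d1:10  d2:7  d3:13  d4:3  d5:5  d6:0  d7:0  d8:0 → peak 13
G@6: d1:10  d2:7  d3:13  d4:3  d5:3  d6:2  d7:0  d8:0 → peak 13
G@7: d1:10  d2:7  d3:13  d4:3  d5:3  d6:0  d7:2  d8:0 → peak 13
G@8: d1:10  d2:7  d3:13  d4:3  d5:3  d6:0  d7:0  d8:2 → peak 13
Best is G@4, peak 13.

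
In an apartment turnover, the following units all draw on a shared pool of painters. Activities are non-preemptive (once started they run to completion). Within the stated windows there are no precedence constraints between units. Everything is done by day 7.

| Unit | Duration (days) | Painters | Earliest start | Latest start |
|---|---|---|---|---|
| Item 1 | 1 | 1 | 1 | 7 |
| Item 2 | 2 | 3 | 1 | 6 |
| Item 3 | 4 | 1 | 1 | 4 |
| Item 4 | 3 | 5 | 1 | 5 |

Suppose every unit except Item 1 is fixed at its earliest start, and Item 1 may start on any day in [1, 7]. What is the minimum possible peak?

9

Item 1@1: d1:10  d2:9  d3:6  d4:1  d5:0  d6:0  d7:0 → peak 10
Item 1@2: d1:9  d2:10  d3:6  d4:1  d5:0  d6:0  d7:0 → peak 10
Item 1@3: d1:9  d2:9  d3:7  d4:1  d5:0  d6:0  d7:0 → peak 9
Item 1@4: d1:9  d2:9  d3:6  d4:2  d5:0  d6:0  d7:0 → peak 9
Item 1@5: d1:9  d2:9  d3:6  d4:1  d5:1  d6:0  d7:0 → peak 9
Item 1@6: d1:9  d2:9  d3:6  d4:1  d5:0  d6:1  d7:0 → peak 9
Item 1@7: d1:9  d2:9  d3:6  d4:1  d5:0  d6:0  d7:1 → peak 9
Best is Item 1@3, peak 9.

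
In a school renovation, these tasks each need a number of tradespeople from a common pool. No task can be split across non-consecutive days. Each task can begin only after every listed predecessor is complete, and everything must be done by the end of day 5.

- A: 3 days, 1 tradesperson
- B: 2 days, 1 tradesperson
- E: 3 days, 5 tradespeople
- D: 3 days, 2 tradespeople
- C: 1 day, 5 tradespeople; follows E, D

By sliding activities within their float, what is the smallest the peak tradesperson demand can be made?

Early-start (A@1, B@1, E@1, D@1, C@4) gives peak 9: d1:9  d2:9  d3:8  d4:5  d5:0.
Shift B→4.
Schedule A@1, B@4, E@1, D@1, C@4: d1:8  d2:8  d3:8  d4:6  d5:1 — peak 8.

8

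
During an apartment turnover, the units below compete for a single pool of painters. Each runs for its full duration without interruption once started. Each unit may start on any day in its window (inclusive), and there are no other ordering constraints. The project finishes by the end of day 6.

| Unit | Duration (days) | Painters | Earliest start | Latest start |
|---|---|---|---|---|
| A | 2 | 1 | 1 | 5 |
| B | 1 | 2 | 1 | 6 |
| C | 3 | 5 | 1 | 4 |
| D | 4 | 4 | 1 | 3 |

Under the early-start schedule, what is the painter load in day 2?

10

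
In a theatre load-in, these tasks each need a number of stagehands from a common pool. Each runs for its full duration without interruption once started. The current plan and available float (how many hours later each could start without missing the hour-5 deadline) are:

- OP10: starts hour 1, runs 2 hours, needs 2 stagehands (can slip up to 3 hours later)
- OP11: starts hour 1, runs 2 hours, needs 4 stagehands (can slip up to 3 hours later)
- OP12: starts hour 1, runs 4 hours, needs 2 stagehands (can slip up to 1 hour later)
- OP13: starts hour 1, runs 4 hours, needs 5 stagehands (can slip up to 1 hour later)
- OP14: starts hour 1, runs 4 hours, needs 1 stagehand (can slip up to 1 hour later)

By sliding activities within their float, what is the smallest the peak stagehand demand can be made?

Early-start (OP10@1, OP11@1, OP12@1, OP13@1, OP14@1) gives peak 14: h1:14  h2:14  h3:8  h4:8  h5:0.
Shift OP11→3.
Schedule OP10@1, OP11@3, OP12@1, OP13@1, OP14@1: h1:10  h2:10  h3:12  h4:12  h5:0 — peak 12.

12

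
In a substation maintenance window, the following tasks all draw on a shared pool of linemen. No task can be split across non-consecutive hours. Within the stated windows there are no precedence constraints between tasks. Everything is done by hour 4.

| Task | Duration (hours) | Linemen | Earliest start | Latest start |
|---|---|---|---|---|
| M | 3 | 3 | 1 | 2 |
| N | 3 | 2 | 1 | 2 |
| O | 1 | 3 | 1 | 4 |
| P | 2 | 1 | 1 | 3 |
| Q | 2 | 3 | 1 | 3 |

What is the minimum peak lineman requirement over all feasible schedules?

8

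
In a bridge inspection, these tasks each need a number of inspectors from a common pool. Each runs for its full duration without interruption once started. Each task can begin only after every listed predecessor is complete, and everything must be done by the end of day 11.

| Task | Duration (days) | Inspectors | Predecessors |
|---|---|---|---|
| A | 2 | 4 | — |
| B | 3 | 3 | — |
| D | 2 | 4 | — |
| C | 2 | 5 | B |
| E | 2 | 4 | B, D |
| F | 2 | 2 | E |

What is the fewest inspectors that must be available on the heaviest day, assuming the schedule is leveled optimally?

6

Early-start (A@1, B@1, D@1, C@4, E@4, F@6) gives peak 11: d1:11  d2:11  d3:3  d4:9  d5:9  d6:2  d7:2  d8:0  d9:0  d10:0  d11:0.
Shift A→8, D→4, C→10, E→6, F→8.
Schedule A@8, B@1, D@4, C@10, E@6, F@8: d1:3  d2:3  d3:3  d4:4  d5:4  d6:4  d7:4  d8:6  d9:6  d10:5  d11:5 — peak 6.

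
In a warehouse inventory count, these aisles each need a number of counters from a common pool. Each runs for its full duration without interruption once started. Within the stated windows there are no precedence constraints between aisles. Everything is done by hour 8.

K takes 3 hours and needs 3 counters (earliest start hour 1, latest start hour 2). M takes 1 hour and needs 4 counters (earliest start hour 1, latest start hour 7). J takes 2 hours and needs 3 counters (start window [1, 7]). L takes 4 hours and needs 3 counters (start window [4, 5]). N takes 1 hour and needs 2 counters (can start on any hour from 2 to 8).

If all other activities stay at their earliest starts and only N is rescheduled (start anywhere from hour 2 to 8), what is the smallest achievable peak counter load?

N@2: h1:10  h2:8  h3:3  h4:3  h5:3  h6:3  h7:3  h8:0 → peak 10
N@3: h1:10  h2:6  h3:5  h4:3  h5:3  h6:3  h7:3  h8:0 → peak 10
N@4: h1:10  h2:6  h3:3  h4:5  h5:3  h6:3  h7:3  h8:0 → peak 10
N@5: h1:10  h2:6  h3:3  h4:3  h5:5  h6:3  h7:3  h8:0 → peak 10
N@6: h1:10  h2:6  h3:3  h4:3  h5:3  h6:5  h7:3  h8:0 → peak 10
N@7: h1:10  h2:6  h3:3  h4:3  h5:3  h6:3  h7:5  h8:0 → peak 10
N@8: h1:10  h2:6  h3:3  h4:3  h5:3  h6:3  h7:3  h8:2 → peak 10
Best is N@2, peak 10.

10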